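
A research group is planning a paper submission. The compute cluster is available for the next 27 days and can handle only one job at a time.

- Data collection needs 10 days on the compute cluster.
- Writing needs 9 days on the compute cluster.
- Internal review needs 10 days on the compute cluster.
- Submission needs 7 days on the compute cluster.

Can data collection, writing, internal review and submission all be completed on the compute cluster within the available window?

Running back to back, the jobs need 10 + 9 + 10 + 7 = 36 days on the compute cluster.
Since 36 > 27, they cannot all fit.

No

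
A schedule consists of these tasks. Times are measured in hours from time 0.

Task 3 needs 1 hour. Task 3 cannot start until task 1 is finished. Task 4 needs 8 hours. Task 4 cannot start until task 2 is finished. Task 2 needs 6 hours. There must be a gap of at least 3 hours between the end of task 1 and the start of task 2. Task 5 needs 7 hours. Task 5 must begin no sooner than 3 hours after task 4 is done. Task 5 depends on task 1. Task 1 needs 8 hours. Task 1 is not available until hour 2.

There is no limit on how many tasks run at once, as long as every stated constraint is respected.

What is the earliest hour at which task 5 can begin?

Task 1 waits on its own release at hour 2, so it starts at hour 2 and finishes at 2 + 8 = hour 10.
After task 1 (finishes hour 10, plus 3-hour gap → hour 13), task 2 can start at hour 13 and finishes at hour 19.
Task 4 waits on task 2 (finishes hour 19), so it starts at hour 19 and finishes at 19 + 8 = hour 27.
Task 5 waits on task 4 (finishes hour 27, plus 3-hour gap → hour 30); task 1 (finishes hour 10). The latest of these is hour 30, which is the earliest task 5 can start.

30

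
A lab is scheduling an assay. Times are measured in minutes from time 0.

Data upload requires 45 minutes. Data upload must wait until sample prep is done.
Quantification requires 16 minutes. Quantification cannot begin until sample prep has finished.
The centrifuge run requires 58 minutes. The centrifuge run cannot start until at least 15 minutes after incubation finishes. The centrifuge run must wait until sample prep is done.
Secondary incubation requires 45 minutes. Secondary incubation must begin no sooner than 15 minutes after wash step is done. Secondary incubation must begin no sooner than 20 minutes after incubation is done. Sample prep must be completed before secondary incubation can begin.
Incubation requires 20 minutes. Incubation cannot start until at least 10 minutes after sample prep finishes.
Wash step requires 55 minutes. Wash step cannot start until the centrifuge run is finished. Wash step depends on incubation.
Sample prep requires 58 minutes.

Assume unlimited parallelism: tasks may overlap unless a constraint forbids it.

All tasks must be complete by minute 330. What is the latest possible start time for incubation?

Secondary incubation must finish by minute 330; it takes 45 minutes, so it must start by 330 − 45 = minute 285.
Wash step feeds into secondary incubation (must start by minute 285, minus 15-minute gap → minute 270); so wash step must finish by minute 270 and therefore start by minute 215.
Since wash step (must start by minute 215) depends on it, the centrifuge run must finish by minute 215. Backing off its 58-minute duration gives a latest start of minute 157.
For incubation: the centrifuge run (must start by minute 157, minus 15-minute gap → minute 142); wash step (must start by minute 215); secondary incubation (must start by minute 285, minus 20-minute gap → minute 265). The most restrictive is minute 142; with a 20-minute duration, incubation must start by minute 122.

122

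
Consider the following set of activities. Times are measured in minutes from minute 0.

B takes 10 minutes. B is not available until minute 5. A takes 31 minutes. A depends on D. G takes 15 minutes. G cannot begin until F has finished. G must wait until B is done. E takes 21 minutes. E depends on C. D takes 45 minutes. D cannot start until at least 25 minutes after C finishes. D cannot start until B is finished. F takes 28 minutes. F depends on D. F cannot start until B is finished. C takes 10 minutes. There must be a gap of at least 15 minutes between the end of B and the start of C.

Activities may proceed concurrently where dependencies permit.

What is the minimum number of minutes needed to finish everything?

After its own release at minute 5, B can start at minute 5 and finishes at minute 15.
After B (finishes minute 15, plus 15-minute gap → minute 30), C can start at minute 30 and finishes at minute 40.
E cannot begin until C (finishes minute 40). It runs from minute 40 to 40 + 21 = minute 61.
D needs all of C (finishes minute 40, plus 25-minute gap → minute 65); B (finishes minute 15). That puts its earliest start at minute 65; it finishes at 65 + 45 = minute 110.
F needs all of D (finishes minute 110); B (finishes minute 15). That puts its earliest start at minute 110; it finishes at 110 + 28 = minute 138.
For G: F (finishes minute 138); B (finishes minute 15). Taking the maximum gives a start of minute 138, and it finishes at 138 + 15 = minute 153.
A waits on D (finishes minute 110), so it starts at minute 110 and finishes at 110 + 31 = minute 141.
All tasks are finished once the last one completes. Finish times: A at 141, B at 15, C at 40, D at 110, E at 61, F at 138, G at 153. The latest is minute 153.

153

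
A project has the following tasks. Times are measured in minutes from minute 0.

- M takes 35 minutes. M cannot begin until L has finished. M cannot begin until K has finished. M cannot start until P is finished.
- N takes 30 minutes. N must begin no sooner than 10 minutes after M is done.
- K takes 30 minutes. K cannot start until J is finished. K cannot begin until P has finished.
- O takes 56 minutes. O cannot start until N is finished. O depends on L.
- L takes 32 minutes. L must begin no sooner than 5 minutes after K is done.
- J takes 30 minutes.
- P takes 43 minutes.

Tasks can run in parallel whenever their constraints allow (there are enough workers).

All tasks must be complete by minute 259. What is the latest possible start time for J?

31

O has no dependents, so it just needs to finish by minute 259. Starting by 259 − 56 = minute 203 achieves that.
N has to be done before O (must start by minute 203). That means finishing by minute 203, i.e. starting by 203 − 30 = minute 173.
M has to be done before N (must start by minute 173, minus 10-minute gap → minute 163). That means finishing by minute 163, i.e. starting by 163 − 35 = minute 128.
L must finish in time for M (must start by minute 128); O (must start by minute 203). The tightest is minute 128, so L must start by 128 − 32 = minute 96.
K must finish in time for L (must start by minute 96, minus 5-minute gap → minute 91); M (must start by minute 128). The tightest is minute 91, so K must start by 91 − 30 = minute 61.
J has to be done before K (must start by minute 61). That means finishing by minute 61, i.e. starting by 61 − 30 = minute 31.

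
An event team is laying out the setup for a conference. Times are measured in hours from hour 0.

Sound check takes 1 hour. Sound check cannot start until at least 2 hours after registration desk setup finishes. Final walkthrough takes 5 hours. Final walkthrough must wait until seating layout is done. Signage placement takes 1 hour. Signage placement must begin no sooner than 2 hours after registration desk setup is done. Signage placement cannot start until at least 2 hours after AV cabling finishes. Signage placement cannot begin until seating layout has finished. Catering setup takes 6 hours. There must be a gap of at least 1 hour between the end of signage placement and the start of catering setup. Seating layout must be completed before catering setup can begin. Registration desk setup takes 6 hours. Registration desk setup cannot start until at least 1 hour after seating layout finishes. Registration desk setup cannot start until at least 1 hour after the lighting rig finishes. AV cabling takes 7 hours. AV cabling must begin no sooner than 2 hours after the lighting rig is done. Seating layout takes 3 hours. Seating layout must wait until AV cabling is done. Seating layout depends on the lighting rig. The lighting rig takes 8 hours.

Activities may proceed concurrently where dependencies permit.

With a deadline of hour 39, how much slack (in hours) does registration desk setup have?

2

The lighting rig has no prerequisites, so it starts at hour 0 and finishes at hour 8.
After the lighting rig (finishes hour 8, plus 2-hour gap → hour 10), AV cabling can start at hour 10 and finishes at hour 17.
For seating layout: AV cabling (finishes hour 17); the lighting rig (finishes hour 8). Taking the maximum gives a start of hour 17, and it finishes at 17 + 3 = hour 20.
Registration desk setup cannot start until seating layout (finishes hour 20, plus 1-hour gap → hour 21); the lighting rig (finishes hour 8, plus 1-hour gap → hour 9). The controlling bound is hour 21, so registration desk setup finishes at 21 + 6 = hour 27.

Working backward from the deadline:
Catering setup must finish by hour 39; it takes 6 hours, so it must start by 39 − 6 = hour 33.
Signage placement must finish before catering setup (must start by hour 33, minus 1-hour gap → hour 32). With a 1-hour duration, signage placement must start by 32 − 1 = hour 31.
To finish by hour 39, sound check (duration 1) must start no later than hour 38.
Registration desk setup feeds signage placement (must start by hour 31, minus 2-hour gap → hour 29); sound check (must start by hour 38, minus 2-hour gap → hour 36). Taking the minimum, registration desk setup must finish by hour 29 and start by 29 − 6 = hour 23.
So registration desk setup can start as early as hour 21 and as late as hour 23, giving 23 − 21 = 2 hours of slack.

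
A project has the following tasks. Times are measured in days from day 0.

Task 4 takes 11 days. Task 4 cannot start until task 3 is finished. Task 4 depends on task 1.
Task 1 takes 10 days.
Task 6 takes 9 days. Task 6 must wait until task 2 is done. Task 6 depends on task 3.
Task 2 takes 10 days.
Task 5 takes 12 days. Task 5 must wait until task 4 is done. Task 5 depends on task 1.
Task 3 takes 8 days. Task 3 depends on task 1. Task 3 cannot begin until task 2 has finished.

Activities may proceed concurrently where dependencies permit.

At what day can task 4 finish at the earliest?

Task 2 can start immediately at day 0; it finishes at day 10.
Nothing blocks task 1, so it runs from day 0 to day 10.
For task 3: task 1 (finishes day 10); task 2 (finishes day 10). Taking the maximum gives a start of day 10, and it finishes at 10 + 8 = day 18.
Task 4 cannot start until task 3 (finishes day 18); task 1 (finishes day 10). The controlling bound is day 18, so task 4 finishes at 18 + 11 = day 29.

29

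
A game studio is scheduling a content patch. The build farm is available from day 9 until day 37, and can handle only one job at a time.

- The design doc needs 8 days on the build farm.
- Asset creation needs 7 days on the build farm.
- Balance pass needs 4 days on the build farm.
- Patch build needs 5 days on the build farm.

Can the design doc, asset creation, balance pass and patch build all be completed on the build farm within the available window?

The build farm window is 37 − 9 = 28 days.
Running back to back, the jobs need 8 + 7 + 4 + 5 = 24 days on the build farm.
Since 24 ≤ 28, they fit within the window.

Yes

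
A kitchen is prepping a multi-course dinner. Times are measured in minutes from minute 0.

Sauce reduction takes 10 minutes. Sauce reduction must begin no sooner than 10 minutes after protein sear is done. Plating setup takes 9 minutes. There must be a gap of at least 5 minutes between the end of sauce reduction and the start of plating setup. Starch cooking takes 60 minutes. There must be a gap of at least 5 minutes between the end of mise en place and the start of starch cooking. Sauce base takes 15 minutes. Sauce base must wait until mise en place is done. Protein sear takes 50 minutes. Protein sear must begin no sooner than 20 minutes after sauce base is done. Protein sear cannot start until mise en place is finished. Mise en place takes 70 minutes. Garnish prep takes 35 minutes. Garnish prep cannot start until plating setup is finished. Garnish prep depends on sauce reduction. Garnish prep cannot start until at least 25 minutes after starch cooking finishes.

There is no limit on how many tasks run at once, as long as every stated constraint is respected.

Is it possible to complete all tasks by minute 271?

Yes

Nothing blocks mise en place, so it runs from minute 0 to minute 70.
Starch cooking waits on mise en place (finishes minute 70, plus 5-minute gap → minute 75), so it starts at minute 75 and finishes at 75 + 60 = minute 135.
Sauce base waits on mise en place (finishes minute 70), so it starts at minute 70 and finishes at 70 + 15 = minute 85.
Protein sear cannot start until sauce base (finishes minute 85, plus 20-minute gap → minute 105); mise en place (finishes minute 70). The controlling bound is minute 105, so protein sear finishes at 105 + 50 = minute 155.
Sauce reduction waits on protein sear (finishes minute 155, plus 10-minute gap → minute 165), so it starts at minute 165 and finishes at 165 + 10 = minute 175.
Plating setup waits on sauce reduction (finishes minute 175, plus 5-minute gap → minute 180), so it starts at minute 180 and finishes at 180 + 9 = minute 189.
Garnish prep has to wait for plating setup (finishes minute 189); sauce reduction (finishes minute 175); starch cooking (finishes minute 135, plus 25-minute gap → minute 160). The latest of these is minute 189, so garnish prep runs minute 189 to 189 + 35 = minute 224.
Every task is finished by minute 224, which is no later than the deadline of 271, so the schedule is feasible.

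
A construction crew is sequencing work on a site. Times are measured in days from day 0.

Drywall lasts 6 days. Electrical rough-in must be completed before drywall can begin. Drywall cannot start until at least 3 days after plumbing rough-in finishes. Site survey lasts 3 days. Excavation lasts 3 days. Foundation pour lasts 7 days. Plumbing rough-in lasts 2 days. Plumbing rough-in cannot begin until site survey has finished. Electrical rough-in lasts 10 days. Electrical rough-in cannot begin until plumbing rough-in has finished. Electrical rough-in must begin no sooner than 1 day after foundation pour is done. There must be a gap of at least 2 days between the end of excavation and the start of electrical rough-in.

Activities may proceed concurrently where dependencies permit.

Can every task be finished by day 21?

No

Foundation pour can start immediately at day 0; it finishes at day 7.
Excavation has no prerequisites, so it starts at day 0 and finishes at day 3.
Site survey has no prerequisites, so it starts at day 0 and finishes at day 3.
Plumbing rough-in cannot begin until site survey (finishes day 3). It runs from day 3 to 3 + 2 = day 5.
Electrical rough-in needs all of plumbing rough-in (finishes day 5); foundation pour (finishes day 7, plus 1-day gap → day 8); excavation (finishes day 3, plus 2-day gap → day 5). That puts its earliest start at day 8; it finishes at 8 + 10 = day 18.
Drywall needs all of electrical rough-in (finishes day 18); plumbing rough-in (finishes day 5, plus 3-day gap → day 8). That puts its earliest start at day 18; it finishes at 18 + 6 = day 24.
The earliest everything can be done is day 24, which is after the deadline of 21, so it is not possible.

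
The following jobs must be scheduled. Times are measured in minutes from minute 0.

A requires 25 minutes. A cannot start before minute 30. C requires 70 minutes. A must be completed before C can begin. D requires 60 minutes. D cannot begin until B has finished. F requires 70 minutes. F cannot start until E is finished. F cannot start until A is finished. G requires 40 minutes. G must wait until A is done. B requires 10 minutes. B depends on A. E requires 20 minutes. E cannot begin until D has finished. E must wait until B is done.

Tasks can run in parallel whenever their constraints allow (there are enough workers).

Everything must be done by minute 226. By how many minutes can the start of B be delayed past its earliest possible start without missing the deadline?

11

A cannot begin until its own release at minute 30. It runs from minute 30 to 30 + 25 = minute 55.
After A (finishes minute 55), B can start at minute 55 and finishes at minute 65.

Working backward from the deadline:
To finish by minute 226, F (duration 70) must start no later than minute 156.
E has to be done before F (must start by minute 156). That means finishing by minute 156, i.e. starting by 156 − 20 = minute 136.
Since E (must start by minute 136) depends on it, D must finish by minute 136. Backing off its 60-minute duration gives a latest start of minute 76.
B feeds D (must start by minute 76); E (must start by minute 136). Taking the minimum, B must finish by minute 76 and start by 76 − 10 = minute 66.
So B can start as early as minute 55 and as late as minute 66, giving 66 − 55 = 11 minutes of slack.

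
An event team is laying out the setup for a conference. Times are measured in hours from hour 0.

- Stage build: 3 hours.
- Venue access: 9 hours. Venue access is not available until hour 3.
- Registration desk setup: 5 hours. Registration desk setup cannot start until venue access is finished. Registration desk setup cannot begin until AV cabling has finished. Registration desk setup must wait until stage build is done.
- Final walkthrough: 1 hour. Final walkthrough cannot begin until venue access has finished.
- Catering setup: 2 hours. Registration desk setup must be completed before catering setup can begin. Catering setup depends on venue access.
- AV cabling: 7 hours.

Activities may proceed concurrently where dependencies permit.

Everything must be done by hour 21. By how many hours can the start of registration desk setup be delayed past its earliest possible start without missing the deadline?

2

AV cabling can start immediately at hour 0; it finishes at hour 7.
Nothing blocks stage build, so it runs from hour 0 to hour 3.
Venue access cannot begin until its own release at hour 3. It runs from hour 3 to 3 + 9 = hour 12.
Registration desk setup has to wait for venue access (finishes hour 12); AV cabling (finishes hour 7); stage build (finishes hour 3). The latest of these is hour 12, so registration desk setup runs hour 12 to 12 + 5 = hour 17.

Working backward from the deadline:
Catering setup has no dependents, so it just needs to finish by hour 21. Starting by 21 − 2 = hour 19 achieves that.
Registration desk setup must finish before catering setup (must start by hour 19). With a 5-hour duration, registration desk setup must start by 19 − 5 = hour 14.
So registration desk setup can start as early as hour 12 and as late as hour 14, giving 14 − 12 = 2 hours of slack.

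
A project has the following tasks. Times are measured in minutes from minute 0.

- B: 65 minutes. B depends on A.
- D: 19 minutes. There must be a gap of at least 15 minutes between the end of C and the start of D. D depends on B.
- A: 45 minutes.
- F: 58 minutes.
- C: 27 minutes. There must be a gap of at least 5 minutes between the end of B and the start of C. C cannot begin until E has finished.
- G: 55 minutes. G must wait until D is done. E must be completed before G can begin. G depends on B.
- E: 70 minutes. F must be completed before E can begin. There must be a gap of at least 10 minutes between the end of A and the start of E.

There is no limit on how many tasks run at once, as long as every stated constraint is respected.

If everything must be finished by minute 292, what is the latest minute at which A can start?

51

G has no dependents, so it just needs to finish by minute 292. Starting by 292 − 55 = minute 237 achieves that.
D feeds into G (must start by minute 237); so D must finish by minute 237 and therefore start by minute 218.
C has to be done before D (must start by minute 218, minus 15-minute gap → minute 203). That means finishing by minute 203, i.e. starting by 203 − 27 = minute 176.
B feeds C (must start by minute 176, minus 5-minute gap → minute 171); D (must start by minute 218); G (must start by minute 237). Taking the minimum, B must finish by minute 171 and start by 171 − 65 = minute 106.
E has several dependents: C (must start by minute 176); G (must start by minute 237). The earliest of those limits is minute 176, so E must start by 176 − 70 = minute 106.
A has several dependents: B (must start by minute 106); E (must start by minute 106, minus 10-minute gap → minute 96). The earliest of those limits is minute 96, so A must start by 96 − 45 = minute 51.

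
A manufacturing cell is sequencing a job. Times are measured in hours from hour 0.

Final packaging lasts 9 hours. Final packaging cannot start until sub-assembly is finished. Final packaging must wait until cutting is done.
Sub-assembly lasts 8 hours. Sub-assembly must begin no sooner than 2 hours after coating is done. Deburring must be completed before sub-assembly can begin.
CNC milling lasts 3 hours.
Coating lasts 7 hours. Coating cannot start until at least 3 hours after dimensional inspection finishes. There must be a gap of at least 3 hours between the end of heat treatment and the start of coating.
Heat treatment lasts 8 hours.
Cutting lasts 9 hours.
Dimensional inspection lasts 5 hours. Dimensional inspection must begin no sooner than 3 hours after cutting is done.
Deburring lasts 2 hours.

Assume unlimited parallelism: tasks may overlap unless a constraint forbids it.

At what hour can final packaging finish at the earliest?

46

Heat treatment has no prerequisites, so it starts at hour 0 and finishes at hour 8.
Nothing blocks deburring, so it runs from hour 0 to hour 2.
Cutting has no prerequisites, so it starts at hour 0 and finishes at hour 9.
Dimensional inspection cannot begin until cutting (finishes hour 9, plus 3-hour gap → hour 12). It runs from hour 12 to 12 + 5 = hour 17.
For coating: dimensional inspection (finishes hour 17, plus 3-hour gap → hour 20); heat treatment (finishes hour 8, plus 3-hour gap → hour 11). Taking the maximum gives a start of hour 20, and it finishes at 20 + 7 = hour 27.
For sub-assembly: coating (finishes hour 27, plus 2-hour gap → hour 29); deburring (finishes hour 2). Taking the maximum gives a start of hour 29, and it finishes at 29 + 8 = hour 37.
Final packaging has to wait for sub-assembly (finishes hour 37); cutting (finishes hour 9). The latest of these is hour 37, so final packaging runs hour 37 to 37 + 9 = hour 46.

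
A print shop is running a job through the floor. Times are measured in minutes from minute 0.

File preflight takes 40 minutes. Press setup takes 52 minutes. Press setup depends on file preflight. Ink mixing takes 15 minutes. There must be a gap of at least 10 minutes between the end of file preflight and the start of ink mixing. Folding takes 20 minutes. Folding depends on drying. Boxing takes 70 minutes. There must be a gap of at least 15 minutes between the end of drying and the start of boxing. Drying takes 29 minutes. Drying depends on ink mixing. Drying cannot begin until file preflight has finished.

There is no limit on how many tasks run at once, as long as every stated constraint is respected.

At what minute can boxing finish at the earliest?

179

Nothing blocks file preflight, so it runs from minute 0 to minute 40.
Ink mixing waits on file preflight (finishes minute 40, plus 10-minute gap → minute 50), so it starts at minute 50 and finishes at 50 + 15 = minute 65.
Drying cannot start until ink mixing (finishes minute 65); file preflight (finishes minute 40). The controlling bound is minute 65, so drying finishes at 65 + 29 = minute 94.
After drying (finishes minute 94, plus 15-minute gap → minute 109), boxing can start at minute 109 and finishes at minute 179.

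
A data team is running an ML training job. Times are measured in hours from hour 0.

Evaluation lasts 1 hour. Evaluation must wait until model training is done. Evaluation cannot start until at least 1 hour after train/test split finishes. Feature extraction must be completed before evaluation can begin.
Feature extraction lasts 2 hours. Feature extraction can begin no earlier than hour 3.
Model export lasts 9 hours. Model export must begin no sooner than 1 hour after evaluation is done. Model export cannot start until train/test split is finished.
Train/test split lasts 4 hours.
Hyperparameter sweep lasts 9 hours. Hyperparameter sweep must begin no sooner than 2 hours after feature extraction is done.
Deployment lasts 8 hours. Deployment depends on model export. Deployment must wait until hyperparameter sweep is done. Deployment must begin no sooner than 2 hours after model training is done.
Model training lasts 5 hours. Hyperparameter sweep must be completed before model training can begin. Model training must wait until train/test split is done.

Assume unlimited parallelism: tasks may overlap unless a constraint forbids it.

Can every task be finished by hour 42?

Train/test split has no prerequisites, so it starts at hour 0 and finishes at hour 4.
Feature extraction cannot begin until its own release at hour 3. It runs from hour 3 to 3 + 2 = hour 5.
After feature extraction (finishes hour 5, plus 2-hour gap → hour 7), hyperparameter sweep can start at hour 7 and finishes at hour 16.
For model training: hyperparameter sweep (finishes hour 16); train/test split (finishes hour 4). Taking the maximum gives a start of hour 16, and it finishes at 16 + 5 = hour 21.
For evaluation: model training (finishes hour 21); train/test split (finishes hour 4, plus 1-hour gap → hour 5); feature extraction (finishes hour 5). Taking the maximum gives a start of hour 21, and it finishes at 21 + 1 = hour 22.
Model export needs all of evaluation (finishes hour 22, plus 1-hour gap → hour 23); train/test split (finishes hour 4). That puts its earliest start at hour 23; it finishes at 23 + 9 = hour 32.
For deployment: model export (finishes hour 32); hyperparameter sweep (finishes hour 16); model training (finishes hour 21, plus 2-hour gap → hour 23). Taking the maximum gives a start of hour 32, and it finishes at 32 + 8 = hour 40.
Every task is finished by hour 40, which is no later than the deadline of 42, so the schedule is feasible.

Yes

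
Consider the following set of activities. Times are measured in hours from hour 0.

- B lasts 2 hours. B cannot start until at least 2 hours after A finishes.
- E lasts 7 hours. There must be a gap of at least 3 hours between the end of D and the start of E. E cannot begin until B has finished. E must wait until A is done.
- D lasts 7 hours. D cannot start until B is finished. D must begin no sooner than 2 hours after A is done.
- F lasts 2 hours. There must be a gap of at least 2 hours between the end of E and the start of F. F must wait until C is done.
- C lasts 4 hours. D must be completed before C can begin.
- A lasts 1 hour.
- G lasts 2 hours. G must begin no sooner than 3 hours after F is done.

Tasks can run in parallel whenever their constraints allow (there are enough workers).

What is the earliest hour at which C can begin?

12

Nothing blocks A, so it runs from hour 0 to hour 1.
B waits on A (finishes hour 1, plus 2-hour gap → hour 3), so it starts at hour 3 and finishes at 3 + 2 = hour 5.
D has to wait for B (finishes hour 5); A (finishes hour 1, plus 2-hour gap → hour 3). The latest of these is hour 5, so D runs hour 5 to 5 + 7 = hour 12.
C waits on D (finishes hour 12), so the earliest it can start is hour 12.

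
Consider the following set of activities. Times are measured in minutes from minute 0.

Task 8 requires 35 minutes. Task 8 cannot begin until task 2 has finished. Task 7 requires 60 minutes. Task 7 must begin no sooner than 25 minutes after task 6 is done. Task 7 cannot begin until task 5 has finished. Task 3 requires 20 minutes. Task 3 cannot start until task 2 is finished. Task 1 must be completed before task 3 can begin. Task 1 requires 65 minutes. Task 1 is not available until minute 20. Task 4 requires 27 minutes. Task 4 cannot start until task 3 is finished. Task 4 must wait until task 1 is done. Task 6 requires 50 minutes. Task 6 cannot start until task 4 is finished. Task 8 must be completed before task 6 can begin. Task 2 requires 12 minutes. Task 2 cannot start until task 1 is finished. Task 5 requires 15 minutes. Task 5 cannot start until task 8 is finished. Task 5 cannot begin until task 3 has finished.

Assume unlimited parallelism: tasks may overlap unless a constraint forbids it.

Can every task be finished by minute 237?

No

Task 1 waits on its own release at minute 20, so it starts at minute 20 and finishes at 20 + 65 = minute 85.
Task 2 waits on task 1 (finishes minute 85), so it starts at minute 85 and finishes at 85 + 12 = minute 97.
After task 2 (finishes minute 97), task 8 can start at minute 97 and finishes at minute 132.
Task 3 has to wait for task 2 (finishes minute 97); task 1 (finishes minute 85). The latest of these is minute 97, so task 3 runs minute 97 to 97 + 20 = minute 117.
Task 5 needs all of task 8 (finishes minute 132); task 3 (finishes minute 117). That puts its earliest start at minute 132; it finishes at 132 + 15 = minute 147.
Task 4 has to wait for task 3 (finishes minute 117); task 1 (finishes minute 85). The latest of these is minute 117, so task 4 runs minute 117 to 117 + 27 = minute 144.
Task 6 needs all of task 4 (finishes minute 144); task 8 (finishes minute 132). That puts its earliest start at minute 144; it finishes at 144 + 50 = minute 194.
For task 7: task 6 (finishes minute 194, plus 25-minute gap → minute 219); task 5 (finishes minute 147). Taking the maximum gives a start of minute 219, and it finishes at 219 + 60 = minute 279.
The earliest everything can be done is minute 279, which is after the deadline of 237, so it is not possible.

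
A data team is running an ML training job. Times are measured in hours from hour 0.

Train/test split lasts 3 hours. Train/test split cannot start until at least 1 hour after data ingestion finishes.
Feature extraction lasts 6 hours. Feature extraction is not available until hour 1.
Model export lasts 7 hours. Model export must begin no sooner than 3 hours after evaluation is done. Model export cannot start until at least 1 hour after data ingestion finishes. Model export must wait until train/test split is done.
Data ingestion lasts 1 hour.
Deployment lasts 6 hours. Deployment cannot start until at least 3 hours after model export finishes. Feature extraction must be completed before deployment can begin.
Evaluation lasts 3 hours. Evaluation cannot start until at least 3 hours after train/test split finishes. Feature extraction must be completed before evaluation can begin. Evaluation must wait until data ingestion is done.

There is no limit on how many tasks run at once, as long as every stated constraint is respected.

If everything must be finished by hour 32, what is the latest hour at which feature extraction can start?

Deployment must finish by hour 32; it takes 6 hours, so it must start by 32 − 6 = hour 26.
Model export has to be done before deployment (must start by hour 26, minus 3-hour gap → hour 23). That means finishing by hour 23, i.e. starting by 23 − 7 = hour 16.
Evaluation feeds into model export (must start by hour 16, minus 3-hour gap → hour 13); so evaluation must finish by hour 13 and therefore start by hour 10.
Feature extraction feeds evaluation (must start by hour 10); deployment (must start by hour 26). Taking the minimum, feature extraction must finish by hour 10 and start by 10 − 6 = hour 4.

4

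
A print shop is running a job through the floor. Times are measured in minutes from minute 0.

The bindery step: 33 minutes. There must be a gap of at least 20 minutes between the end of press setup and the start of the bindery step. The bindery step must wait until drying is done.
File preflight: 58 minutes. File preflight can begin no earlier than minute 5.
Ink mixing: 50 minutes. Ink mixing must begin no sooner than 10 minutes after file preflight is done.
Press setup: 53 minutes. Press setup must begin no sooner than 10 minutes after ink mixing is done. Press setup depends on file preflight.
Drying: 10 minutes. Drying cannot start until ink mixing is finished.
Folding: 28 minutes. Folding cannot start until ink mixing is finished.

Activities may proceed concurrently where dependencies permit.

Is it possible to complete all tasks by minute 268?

Yes

File preflight cannot begin until its own release at minute 5. It runs from minute 5 to 5 + 58 = minute 63.
Ink mixing cannot begin until file preflight (finishes minute 63, plus 10-minute gap → minute 73). It runs from minute 73 to 73 + 50 = minute 123.
After ink mixing (finishes minute 123), folding can start at minute 123 and finishes at minute 151.
Drying cannot begin until ink mixing (finishes minute 123). It runs from minute 123 to 123 + 10 = minute 133.
Press setup needs all of ink mixing (finishes minute 123, plus 10-minute gap → minute 133); file preflight (finishes minute 63). That puts its earliest start at minute 133; it finishes at 133 + 53 = minute 186.
The bindery step has to wait for press setup (finishes minute 186, plus 20-minute gap → minute 206); drying (finishes minute 133). The latest of these is minute 206, so the bindery step runs minute 206 to 206 + 33 = minute 239.
Every task is finished by minute 239, which is no later than the deadline of 268, so the schedule is feasible.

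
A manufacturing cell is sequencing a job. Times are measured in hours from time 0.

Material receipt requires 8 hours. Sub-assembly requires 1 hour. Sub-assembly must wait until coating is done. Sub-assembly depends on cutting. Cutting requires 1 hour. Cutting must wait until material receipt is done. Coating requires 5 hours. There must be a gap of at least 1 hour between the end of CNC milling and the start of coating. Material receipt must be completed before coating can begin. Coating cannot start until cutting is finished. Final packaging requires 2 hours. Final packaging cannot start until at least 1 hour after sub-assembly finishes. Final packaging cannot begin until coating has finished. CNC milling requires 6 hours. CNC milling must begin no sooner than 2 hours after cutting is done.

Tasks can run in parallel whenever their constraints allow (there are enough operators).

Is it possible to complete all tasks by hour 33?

Yes

Material receipt can start immediately at hour 0; it finishes at hour 8.
After material receipt (finishes hour 8), cutting can start at hour 8 and finishes at hour 9.
After cutting (finishes hour 9, plus 2-hour gap → hour 11), CNC milling can start at hour 11 and finishes at hour 17.
Coating needs all of CNC milling (finishes hour 17, plus 1-hour gap → hour 18); material receipt (finishes hour 8); cutting (finishes hour 9). That puts its earliest start at hour 18; it finishes at 18 + 5 = hour 23.
Sub-assembly needs all of coating (finishes hour 23); cutting (finishes hour 9). That puts its earliest start at hour 23; it finishes at 23 + 1 = hour 24.
Final packaging cannot start until sub-assembly (finishes hour 24, plus 1-hour gap → hour 25); coating (finishes hour 23). The controlling bound is hour 25, so final packaging finishes at 25 + 2 = hour 27.
Every task is finished by hour 27, which is no later than the deadline of 33, so the schedule is feasible.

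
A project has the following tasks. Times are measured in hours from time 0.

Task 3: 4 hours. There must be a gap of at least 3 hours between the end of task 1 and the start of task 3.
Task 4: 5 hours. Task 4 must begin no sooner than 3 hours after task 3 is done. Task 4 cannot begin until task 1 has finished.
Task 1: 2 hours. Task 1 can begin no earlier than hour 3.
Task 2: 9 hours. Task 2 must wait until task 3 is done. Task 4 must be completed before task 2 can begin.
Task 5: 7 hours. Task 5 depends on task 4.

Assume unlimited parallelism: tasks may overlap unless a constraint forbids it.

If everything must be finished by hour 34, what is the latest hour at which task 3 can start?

Task 2 must finish by hour 34; it takes 9 hours, so it must start by 34 − 9 = hour 25.
Task 5 has no dependents, so it just needs to finish by hour 34. Starting by 34 − 7 = hour 27 achieves that.
For task 4: task 2 (must start by hour 25); task 5 (must start by hour 27). The most restrictive is hour 25; with a 5-hour duration, task 4 must start by hour 20.
Task 3 has several dependents: task 2 (must start by hour 25); task 4 (must start by hour 20, minus 3-hour gap → hour 17). The earliest of those limits is hour 17, so task 3 must start by 17 − 4 = hour 13.

13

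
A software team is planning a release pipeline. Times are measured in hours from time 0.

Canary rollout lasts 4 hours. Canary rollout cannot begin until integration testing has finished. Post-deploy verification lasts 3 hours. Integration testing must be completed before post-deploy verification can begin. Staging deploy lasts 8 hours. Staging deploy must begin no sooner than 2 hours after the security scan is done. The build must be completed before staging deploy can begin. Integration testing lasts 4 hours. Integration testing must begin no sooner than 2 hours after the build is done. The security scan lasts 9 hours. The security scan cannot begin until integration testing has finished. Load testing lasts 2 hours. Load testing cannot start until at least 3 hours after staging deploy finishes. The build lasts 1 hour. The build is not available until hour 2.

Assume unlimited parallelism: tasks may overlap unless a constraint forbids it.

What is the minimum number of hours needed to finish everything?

33

The build cannot begin until its own release at hour 2. It runs from hour 2 to 2 + 1 = hour 3.
After the build (finishes hour 3, plus 2-hour gap → hour 5), integration testing can start at hour 5 and finishes at hour 9.
Post-deploy verification cannot begin until integration testing (finishes hour 9). It runs from hour 9 to 9 + 3 = hour 12.
After integration testing (finishes hour 9), canary rollout can start at hour 9 and finishes at hour 13.
The security scan cannot begin until integration testing (finishes hour 9). It runs from hour 9 to 9 + 9 = hour 18.
Staging deploy needs all of the security scan (finishes hour 18, plus 2-hour gap → hour 20); the build (finishes hour 3). That puts its earliest start at hour 20; it finishes at 20 + 8 = hour 28.
Load testing waits on staging deploy (finishes hour 28, plus 3-hour gap → hour 31), so it starts at hour 31 and finishes at 31 + 2 = hour 33.
All tasks are finished once the last one completes. Finish times: The build at 3, Integration testing at 9, The security scan at 18, Staging deploy at 28, Canary rollout at 13, Load testing at 33, Post-deploy verification at 12. The latest is hour 33.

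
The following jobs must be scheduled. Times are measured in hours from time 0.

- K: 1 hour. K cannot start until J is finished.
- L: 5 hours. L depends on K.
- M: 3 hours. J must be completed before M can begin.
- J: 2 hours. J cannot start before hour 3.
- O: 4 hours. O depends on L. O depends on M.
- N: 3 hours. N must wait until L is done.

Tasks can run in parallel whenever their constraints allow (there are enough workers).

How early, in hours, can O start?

J waits on its own release at hour 3, so it starts at hour 3 and finishes at 3 + 2 = hour 5.
After J (finishes hour 5), M can start at hour 5 and finishes at hour 8.
K waits on J (finishes hour 5), so it starts at hour 5 and finishes at 5 + 1 = hour 6.
L waits on K (finishes hour 6), so it starts at hour 6 and finishes at 6 + 5 = hour 11.
O waits on L (finishes hour 11); M (finishes hour 8). The latest of these is hour 11, which is the earliest O can start.

11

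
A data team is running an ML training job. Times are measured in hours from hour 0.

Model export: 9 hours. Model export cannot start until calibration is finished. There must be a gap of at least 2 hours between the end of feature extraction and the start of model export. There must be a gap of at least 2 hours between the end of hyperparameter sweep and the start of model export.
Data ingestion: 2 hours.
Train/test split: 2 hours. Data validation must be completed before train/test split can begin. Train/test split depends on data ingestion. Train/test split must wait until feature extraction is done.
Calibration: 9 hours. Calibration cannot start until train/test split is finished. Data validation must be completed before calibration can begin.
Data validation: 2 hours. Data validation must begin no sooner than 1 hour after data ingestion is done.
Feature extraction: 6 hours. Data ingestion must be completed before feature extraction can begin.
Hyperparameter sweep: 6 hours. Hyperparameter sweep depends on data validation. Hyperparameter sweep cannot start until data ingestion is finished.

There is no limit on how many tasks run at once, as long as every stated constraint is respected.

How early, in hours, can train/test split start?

8

Data ingestion has no prerequisites, so it starts at hour 0 and finishes at hour 2.
After data ingestion (finishes hour 2), feature extraction can start at hour 2 and finishes at hour 8.
Data validation cannot begin until data ingestion (finishes hour 2, plus 1-hour gap → hour 3). It runs from hour 3 to 3 + 2 = hour 5.
Train/test split waits on data validation (finishes hour 5); data ingestion (finishes hour 2); feature extraction (finishes hour 8). The latest of these is hour 8, which is the earliest train/test split can start.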